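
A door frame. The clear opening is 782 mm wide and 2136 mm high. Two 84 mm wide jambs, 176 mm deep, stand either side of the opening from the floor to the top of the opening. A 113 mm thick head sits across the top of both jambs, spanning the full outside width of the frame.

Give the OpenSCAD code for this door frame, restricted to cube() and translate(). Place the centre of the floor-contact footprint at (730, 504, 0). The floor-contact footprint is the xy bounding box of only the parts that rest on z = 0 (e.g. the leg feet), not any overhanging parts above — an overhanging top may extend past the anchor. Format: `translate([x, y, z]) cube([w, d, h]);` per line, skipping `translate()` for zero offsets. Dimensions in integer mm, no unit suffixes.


translate([255, 416, 0]) cube([84, 176, 2136]);
translate([1121, 416, 0]) cube([84, 176, 2136]);
translate([255, 416, 2136]) cube([950, 176, 113]);


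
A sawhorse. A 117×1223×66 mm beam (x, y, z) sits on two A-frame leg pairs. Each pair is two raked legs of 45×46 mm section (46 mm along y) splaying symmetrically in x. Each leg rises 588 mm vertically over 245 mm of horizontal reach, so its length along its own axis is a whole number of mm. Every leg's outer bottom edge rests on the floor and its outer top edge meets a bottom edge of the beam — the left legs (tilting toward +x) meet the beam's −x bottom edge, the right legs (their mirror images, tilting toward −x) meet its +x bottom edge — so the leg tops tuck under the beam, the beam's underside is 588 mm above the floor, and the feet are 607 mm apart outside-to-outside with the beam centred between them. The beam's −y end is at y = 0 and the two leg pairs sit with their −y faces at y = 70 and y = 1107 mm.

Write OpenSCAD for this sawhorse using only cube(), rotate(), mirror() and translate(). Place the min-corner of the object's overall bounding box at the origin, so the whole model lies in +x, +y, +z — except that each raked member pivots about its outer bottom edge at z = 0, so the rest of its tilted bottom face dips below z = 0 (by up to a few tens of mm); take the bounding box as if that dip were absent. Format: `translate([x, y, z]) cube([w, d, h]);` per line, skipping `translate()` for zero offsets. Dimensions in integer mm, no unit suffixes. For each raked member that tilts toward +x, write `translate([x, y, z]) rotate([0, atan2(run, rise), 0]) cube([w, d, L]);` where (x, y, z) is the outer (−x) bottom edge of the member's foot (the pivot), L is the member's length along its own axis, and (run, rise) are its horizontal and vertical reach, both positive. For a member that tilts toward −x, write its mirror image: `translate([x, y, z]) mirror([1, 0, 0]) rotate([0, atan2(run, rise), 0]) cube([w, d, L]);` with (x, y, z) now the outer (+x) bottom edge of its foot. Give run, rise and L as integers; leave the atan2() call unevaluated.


translate([245, 0, 588]) cube([117, 1223, 66]);
translate([0, 70, 0]) rotate([0, atan2(245, 588), 0]) cube([45, 46, 637]);
translate([607, 70, 0]) mirror([1, 0, 0]) rotate([0, atan2(245, 588), 0]) cube([45, 46, 637]);
translate([0, 1107, 0]) rotate([0, atan2(245, 588), 0]) cube([45, 46, 637]);
translate([607, 1107, 0]) mirror([1, 0, 0]) rotate([0, atan2(245, 588), 0]) cube([45, 46, 637]);


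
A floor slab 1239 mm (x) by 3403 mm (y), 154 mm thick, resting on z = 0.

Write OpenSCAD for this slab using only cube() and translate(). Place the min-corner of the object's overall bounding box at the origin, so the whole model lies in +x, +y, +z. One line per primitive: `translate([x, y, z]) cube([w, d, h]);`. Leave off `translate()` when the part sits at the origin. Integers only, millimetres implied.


cube([1239, 3403, 154]);


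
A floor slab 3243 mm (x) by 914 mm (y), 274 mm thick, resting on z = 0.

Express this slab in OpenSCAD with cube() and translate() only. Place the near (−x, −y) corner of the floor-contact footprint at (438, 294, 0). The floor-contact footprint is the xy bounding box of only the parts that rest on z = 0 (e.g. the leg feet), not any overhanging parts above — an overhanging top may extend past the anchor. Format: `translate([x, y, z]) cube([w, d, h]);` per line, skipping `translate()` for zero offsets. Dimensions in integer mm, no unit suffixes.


translate([438, 294, 0]) cube([3243, 914, 274]);


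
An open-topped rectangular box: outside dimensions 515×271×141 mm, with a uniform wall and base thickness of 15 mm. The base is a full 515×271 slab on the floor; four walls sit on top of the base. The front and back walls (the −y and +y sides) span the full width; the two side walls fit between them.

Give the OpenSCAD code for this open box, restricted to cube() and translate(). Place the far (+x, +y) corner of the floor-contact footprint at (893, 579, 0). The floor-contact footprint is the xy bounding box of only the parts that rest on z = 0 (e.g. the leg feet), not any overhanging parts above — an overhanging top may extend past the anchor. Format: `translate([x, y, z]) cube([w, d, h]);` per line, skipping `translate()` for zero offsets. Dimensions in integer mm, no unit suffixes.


translate([378, 308, 0]) cube([515, 271, 15]);
translate([378, 308, 15]) cube([515, 15, 126]);
translate([378, 564, 15]) cube([515, 15, 126]);
translate([378, 323, 15]) cube([15, 241, 126]);
translate([878, 323, 15]) cube([15, 241, 126]);


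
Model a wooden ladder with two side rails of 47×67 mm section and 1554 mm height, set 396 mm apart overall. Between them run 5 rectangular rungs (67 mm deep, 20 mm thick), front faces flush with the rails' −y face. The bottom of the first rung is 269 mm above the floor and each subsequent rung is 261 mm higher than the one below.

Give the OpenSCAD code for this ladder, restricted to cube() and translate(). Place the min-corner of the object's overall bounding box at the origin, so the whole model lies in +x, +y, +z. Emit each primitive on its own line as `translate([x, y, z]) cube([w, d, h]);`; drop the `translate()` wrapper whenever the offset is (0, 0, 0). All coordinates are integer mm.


cube([47, 67, 1554]);
translate([349, 0, 0]) cube([47, 67, 1554]);
translate([47, 0, 269]) cube([302, 67, 20]);
translate([47, 0, 530]) cube([302, 67, 20]);
translate([47, 0, 791]) cube([302, 67, 20]);
translate([47, 0, 1052]) cube([302, 67, 20]);
translate([47, 0, 1313]) cube([302, 67, 20]);


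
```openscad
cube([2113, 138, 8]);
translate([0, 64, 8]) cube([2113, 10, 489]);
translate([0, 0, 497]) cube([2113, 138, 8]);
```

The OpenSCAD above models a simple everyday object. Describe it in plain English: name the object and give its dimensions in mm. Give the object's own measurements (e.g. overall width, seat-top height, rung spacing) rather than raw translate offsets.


An I-beam lying along x, 2113 mm long. Overall section height 505 mm. Two flanges 138 mm wide (y) and 8 mm thick, one on the floor and one at the top; a web 10 mm thick runs between them, centred on the flange width.


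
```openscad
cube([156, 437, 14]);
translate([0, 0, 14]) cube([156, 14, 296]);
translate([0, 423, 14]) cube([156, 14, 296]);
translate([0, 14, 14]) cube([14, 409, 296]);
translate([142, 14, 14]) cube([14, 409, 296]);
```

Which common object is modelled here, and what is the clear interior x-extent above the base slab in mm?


An open box. The internal width is 128 mm.

A 156×437 base slab with four walls standing on it — an open box. The base is 156 mm wide and the walls are 14 mm thick, so the internal width is 156 − 2 × 14 = 128 mm.


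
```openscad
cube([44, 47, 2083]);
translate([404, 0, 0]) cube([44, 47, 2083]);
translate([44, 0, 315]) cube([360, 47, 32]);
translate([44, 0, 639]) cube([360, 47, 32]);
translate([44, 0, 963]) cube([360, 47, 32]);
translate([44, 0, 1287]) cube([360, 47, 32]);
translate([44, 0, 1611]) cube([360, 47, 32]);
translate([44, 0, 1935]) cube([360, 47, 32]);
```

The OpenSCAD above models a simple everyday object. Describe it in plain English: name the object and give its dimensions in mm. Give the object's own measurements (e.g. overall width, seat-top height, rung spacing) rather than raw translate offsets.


A straight ladder. Two 44×47 mm vertical rails, 2083 mm tall, stand 448 mm apart (outside-to-outside) with their front faces coplanar on the −y side. 6 rungs, each 47 mm deep and 32 mm tall, span between the inner faces of the rails, front faces flush with the rails. The lowest rung's underside is at z = 315 mm and rungs are spaced 324 mm apart (underside to underside).


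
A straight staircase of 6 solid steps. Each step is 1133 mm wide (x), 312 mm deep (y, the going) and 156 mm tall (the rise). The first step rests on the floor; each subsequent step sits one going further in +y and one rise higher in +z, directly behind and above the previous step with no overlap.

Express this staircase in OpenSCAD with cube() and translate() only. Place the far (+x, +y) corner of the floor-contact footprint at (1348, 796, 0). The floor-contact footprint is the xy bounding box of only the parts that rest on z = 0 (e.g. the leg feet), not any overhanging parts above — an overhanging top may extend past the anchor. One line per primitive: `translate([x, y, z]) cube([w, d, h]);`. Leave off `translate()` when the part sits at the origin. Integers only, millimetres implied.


translate([215, 484, 0]) cube([1133, 312, 156]);
translate([215, 796, 156]) cube([1133, 312, 156]);
translate([215, 1108, 312]) cube([1133, 312, 156]);
translate([215, 1420, 468]) cube([1133, 312, 156]);
translate([215, 1732, 624]) cube([1133, 312, 156]);
translate([215, 2044, 780]) cube([1133, 312, 156]);


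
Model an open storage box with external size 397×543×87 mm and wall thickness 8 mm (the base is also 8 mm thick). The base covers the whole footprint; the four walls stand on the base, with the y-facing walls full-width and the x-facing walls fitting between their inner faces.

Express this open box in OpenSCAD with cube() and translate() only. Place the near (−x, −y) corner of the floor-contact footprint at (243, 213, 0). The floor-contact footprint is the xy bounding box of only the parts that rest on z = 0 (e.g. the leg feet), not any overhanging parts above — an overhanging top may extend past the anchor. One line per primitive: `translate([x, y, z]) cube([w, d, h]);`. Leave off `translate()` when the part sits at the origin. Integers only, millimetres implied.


translate([243, 213, 0]) cube([397, 543, 8]);
translate([243, 213, 8]) cube([397, 8, 79]);
translate([243, 748, 8]) cube([397, 8, 79]);
translate([243, 221, 8]) cube([8, 527, 79]);
translate([632, 221, 8]) cube([8, 527, 79]);


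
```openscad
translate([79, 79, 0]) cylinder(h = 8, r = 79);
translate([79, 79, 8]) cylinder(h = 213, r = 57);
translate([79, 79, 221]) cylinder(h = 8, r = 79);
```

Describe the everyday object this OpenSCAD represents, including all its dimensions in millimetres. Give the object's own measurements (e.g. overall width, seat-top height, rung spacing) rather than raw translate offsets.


A spool: two coaxial disc flanges of radius 79 mm and thickness 8 mm, joined by a core cylinder of radius 57 mm and height 213 mm. The lower flange rests on z = 0 and the three cylinders share a vertical axis.


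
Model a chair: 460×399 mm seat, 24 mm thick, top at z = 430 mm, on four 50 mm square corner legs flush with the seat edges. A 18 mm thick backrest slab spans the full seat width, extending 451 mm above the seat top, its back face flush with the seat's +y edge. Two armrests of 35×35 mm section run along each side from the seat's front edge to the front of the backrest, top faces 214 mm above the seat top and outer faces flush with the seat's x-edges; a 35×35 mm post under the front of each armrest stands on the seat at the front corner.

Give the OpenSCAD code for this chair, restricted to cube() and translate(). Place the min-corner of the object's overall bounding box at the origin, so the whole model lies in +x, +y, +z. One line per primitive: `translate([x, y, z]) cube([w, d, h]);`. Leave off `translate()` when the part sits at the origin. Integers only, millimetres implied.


translate([0, 0, 406]) cube([460, 399, 24]);
cube([50, 50, 406]);
translate([410, 0, 0]) cube([50, 50, 406]);
translate([0, 349, 0]) cube([50, 50, 406]);
translate([410, 349, 0]) cube([50, 50, 406]);
translate([0, 381, 430]) cube([460, 18, 451]);
translate([0, 0, 609]) cube([35, 381, 35]);
translate([425, 0, 609]) cube([35, 381, 35]);
translate([0, 0, 430]) cube([35, 35, 179]);
translate([425, 0, 430]) cube([35, 35, 179]);


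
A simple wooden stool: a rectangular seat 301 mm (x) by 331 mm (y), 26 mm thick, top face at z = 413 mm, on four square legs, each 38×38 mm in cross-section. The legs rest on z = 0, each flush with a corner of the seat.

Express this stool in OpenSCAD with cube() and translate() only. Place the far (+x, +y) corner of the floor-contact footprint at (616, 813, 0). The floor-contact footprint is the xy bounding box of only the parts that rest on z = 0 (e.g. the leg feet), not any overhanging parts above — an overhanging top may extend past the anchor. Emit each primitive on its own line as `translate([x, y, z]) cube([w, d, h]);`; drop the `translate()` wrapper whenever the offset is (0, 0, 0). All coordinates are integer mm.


translate([315, 482, 387]) cube([301, 331, 26]);
translate([315, 482, 0]) cube([38, 38, 387]);
translate([578, 482, 0]) cube([38, 38, 387]);
translate([315, 775, 0]) cube([38, 38, 387]);
translate([578, 775, 0]) cube([38, 38, 387]);


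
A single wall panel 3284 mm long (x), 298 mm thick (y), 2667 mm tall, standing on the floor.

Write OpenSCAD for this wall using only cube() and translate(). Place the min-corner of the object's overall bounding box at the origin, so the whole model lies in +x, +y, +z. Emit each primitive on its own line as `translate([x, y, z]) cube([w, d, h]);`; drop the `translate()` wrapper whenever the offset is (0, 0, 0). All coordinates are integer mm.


cube([3284, 298, 2667]);


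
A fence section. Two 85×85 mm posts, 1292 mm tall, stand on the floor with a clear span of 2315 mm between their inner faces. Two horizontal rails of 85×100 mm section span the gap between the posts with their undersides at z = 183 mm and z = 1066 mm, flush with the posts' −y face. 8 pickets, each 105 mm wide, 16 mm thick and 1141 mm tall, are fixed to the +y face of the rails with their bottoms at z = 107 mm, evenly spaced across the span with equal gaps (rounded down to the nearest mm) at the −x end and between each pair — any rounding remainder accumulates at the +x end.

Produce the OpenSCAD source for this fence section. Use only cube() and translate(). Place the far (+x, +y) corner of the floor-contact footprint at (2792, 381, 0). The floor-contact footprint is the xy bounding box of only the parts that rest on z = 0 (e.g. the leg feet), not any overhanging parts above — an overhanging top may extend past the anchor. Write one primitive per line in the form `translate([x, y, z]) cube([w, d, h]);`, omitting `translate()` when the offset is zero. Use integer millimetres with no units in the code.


translate([307, 296, 0]) cube([85, 85, 1292]);
translate([2707, 296, 0]) cube([85, 85, 1292]);
translate([392, 296, 183]) cube([2315, 85, 100]);
translate([392, 296, 1066]) cube([2315, 85, 100]);
translate([555, 381, 107]) cube([105, 16, 1141]);
translate([823, 381, 107]) cube([105, 16, 1141]);
translate([1091, 381, 107]) cube([105, 16, 1141]);
translate([1359, 381, 107]) cube([105, 16, 1141]);
translate([1627, 381, 107]) cube([105, 16, 1141]);
translate([1895, 381, 107]) cube([105, 16, 1141]);
translate([2163, 381, 107]) cube([105, 16, 1141]);
translate([2431, 381, 107]) cube([105, 16, 1141]);


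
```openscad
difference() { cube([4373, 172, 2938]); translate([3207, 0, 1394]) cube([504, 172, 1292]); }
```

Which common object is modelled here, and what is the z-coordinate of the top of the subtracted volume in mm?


A wall with a window opening. The window head height is 2686 mm.

A wall with a rectangular opening subtracted — a window. Sill at z = 1394, opening 1292 mm tall, so the head is at 1394 + 1292 = 2686 mm.


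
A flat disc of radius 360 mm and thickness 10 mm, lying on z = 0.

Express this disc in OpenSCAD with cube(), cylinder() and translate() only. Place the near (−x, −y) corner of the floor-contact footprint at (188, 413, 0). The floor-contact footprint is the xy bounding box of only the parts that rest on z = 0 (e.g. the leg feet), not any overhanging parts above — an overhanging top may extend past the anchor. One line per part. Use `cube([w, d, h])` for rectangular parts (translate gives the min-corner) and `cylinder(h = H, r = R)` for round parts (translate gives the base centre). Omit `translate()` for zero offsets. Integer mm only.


translate([548, 773, 0]) cylinder(h = 10, r = 360);


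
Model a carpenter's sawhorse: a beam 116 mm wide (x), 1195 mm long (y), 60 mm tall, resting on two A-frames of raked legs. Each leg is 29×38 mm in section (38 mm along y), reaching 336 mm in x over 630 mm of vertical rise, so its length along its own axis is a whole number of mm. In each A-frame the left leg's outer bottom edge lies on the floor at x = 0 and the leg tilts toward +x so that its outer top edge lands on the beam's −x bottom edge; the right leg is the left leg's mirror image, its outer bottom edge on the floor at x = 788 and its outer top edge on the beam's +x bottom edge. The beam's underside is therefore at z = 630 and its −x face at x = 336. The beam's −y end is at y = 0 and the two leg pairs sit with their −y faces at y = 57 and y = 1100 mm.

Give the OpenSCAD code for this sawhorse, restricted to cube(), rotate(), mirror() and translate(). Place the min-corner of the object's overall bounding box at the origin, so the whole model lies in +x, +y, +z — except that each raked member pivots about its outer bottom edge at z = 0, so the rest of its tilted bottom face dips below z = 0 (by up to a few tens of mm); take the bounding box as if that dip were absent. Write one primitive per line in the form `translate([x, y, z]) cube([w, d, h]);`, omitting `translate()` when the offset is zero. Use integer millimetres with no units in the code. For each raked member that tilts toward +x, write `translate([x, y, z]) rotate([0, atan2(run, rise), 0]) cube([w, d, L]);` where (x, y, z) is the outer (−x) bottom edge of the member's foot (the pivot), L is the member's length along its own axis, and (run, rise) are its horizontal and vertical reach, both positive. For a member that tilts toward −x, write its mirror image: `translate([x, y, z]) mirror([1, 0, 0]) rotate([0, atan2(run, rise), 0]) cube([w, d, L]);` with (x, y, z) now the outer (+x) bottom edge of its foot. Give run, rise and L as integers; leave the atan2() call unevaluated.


translate([336, 0, 630]) cube([116, 1195, 60]);
translate([0, 57, 0]) rotate([0, atan2(336, 630), 0]) cube([29, 38, 714]);
translate([788, 57, 0]) mirror([1, 0, 0]) rotate([0, atan2(336, 630), 0]) cube([29, 38, 714]);
translate([0, 1100, 0]) rotate([0, atan2(336, 630), 0]) cube([29, 38, 714]);
translate([788, 1100, 0]) mirror([1, 0, 0]) rotate([0, atan2(336, 630), 0]) cube([29, 38, 714]);


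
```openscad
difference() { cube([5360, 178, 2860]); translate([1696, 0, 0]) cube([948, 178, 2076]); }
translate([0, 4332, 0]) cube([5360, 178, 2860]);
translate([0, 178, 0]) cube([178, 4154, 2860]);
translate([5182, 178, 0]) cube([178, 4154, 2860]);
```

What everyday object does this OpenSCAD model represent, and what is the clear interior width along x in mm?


A single room. The interior width is 5004 mm.

Four walls enclosing a rectangle with a door in the front wall — a room. Outside width 5360 minus two 178 mm walls gives 5004 mm.


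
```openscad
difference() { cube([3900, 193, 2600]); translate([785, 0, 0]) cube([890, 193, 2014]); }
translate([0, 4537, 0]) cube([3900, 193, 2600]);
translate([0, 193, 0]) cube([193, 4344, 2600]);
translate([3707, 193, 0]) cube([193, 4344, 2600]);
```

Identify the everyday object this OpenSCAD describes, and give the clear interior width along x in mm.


A single room. The interior width is 3514 mm.

Four walls enclosing a rectangle with a door in the front wall — a room. Outside width 3900 minus two 193 mm walls gives 3514 mm.


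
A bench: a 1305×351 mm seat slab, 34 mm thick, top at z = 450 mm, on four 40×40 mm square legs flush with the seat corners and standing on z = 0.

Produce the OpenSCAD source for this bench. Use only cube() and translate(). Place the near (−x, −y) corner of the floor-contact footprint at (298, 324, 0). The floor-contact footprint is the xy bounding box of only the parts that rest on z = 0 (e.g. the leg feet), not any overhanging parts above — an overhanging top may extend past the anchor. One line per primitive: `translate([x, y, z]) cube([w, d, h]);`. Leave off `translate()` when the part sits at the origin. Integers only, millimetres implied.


translate([298, 324, 416]) cube([1305, 351, 34]);
translate([298, 324, 0]) cube([40, 40, 416]);
translate([298, 635, 0]) cube([40, 40, 416]);
translate([1563, 324, 0]) cube([40, 40, 416]);
translate([1563, 635, 0]) cube([40, 40, 416]);


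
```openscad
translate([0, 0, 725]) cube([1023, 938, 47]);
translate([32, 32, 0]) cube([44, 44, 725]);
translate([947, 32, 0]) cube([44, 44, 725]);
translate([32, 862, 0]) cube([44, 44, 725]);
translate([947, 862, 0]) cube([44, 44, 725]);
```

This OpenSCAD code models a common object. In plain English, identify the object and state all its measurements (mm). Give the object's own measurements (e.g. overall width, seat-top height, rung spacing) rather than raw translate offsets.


A table: top 1023 mm (x) × 938 mm (y), 47 mm thick, upper face at z = 772 mm, on four 44×44 mm square legs, each inset 32 mm from the nearest pair of top edges from z = 0 to the bottom of the top.


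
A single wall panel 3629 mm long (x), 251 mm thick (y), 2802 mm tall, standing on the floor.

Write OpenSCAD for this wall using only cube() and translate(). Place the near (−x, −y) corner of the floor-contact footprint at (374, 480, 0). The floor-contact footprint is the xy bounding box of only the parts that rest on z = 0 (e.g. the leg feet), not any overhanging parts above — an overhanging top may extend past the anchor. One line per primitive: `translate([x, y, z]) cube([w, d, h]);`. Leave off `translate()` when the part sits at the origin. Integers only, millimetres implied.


translate([374, 480, 0]) cube([3629, 251, 2802]);


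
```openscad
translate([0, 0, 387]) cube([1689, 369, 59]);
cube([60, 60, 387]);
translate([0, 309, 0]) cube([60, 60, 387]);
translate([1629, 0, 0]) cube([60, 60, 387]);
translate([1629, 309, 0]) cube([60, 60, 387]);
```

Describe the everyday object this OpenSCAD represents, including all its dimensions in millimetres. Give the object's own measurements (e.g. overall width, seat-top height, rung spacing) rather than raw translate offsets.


A bench: a 1689×369 mm seat slab, 59 mm thick, top at z = 446 mm, on four 60×60 mm square legs flush with the seat corners and standing on z = 0.


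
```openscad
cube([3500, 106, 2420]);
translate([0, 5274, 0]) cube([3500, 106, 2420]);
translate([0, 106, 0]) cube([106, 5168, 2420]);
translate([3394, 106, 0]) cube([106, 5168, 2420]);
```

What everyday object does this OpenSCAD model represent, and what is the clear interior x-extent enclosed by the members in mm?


A house (or room) frame. The interior width is 3288 mm.

Four 2420 mm walls enclosing a rectangle with no floor or roof — a room or house frame. Outside width is 3500 mm and wall thickness is 106 mm, so the interior width is 3500 − 2 × 106 = 3288 mm.


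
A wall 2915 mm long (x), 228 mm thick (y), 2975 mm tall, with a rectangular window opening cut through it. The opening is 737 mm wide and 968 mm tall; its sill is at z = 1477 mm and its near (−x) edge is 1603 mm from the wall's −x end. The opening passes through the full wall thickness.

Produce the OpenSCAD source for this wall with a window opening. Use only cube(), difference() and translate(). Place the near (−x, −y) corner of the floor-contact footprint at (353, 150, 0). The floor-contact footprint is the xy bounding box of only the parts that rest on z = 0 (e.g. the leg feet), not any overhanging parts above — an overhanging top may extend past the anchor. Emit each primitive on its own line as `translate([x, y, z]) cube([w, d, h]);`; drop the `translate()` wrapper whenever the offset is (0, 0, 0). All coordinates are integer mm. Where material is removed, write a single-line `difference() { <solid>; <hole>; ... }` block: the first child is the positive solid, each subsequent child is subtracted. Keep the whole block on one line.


difference() { translate([353, 150, 0]) cube([2915, 228, 2975]); translate([1956, 150, 1477]) cube([737, 228, 968]); }


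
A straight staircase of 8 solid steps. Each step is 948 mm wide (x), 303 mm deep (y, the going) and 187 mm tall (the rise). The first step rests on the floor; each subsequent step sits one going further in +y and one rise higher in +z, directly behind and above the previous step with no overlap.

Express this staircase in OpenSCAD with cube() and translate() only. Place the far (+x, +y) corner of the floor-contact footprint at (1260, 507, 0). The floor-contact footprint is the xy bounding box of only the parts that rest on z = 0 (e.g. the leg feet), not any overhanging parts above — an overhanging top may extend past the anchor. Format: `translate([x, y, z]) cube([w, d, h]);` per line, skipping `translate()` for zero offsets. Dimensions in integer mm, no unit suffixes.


translate([312, 204, 0]) cube([948, 303, 187]);
translate([312, 507, 187]) cube([948, 303, 187]);
translate([312, 810, 374]) cube([948, 303, 187]);
translate([312, 1113, 561]) cube([948, 303, 187]);
translate([312, 1416, 748]) cube([948, 303, 187]);
translate([312, 1719, 935]) cube([948, 303, 187]);
translate([312, 2022, 1122]) cube([948, 303, 187]);
translate([312, 2325, 1309]) cube([948, 303, 187]);


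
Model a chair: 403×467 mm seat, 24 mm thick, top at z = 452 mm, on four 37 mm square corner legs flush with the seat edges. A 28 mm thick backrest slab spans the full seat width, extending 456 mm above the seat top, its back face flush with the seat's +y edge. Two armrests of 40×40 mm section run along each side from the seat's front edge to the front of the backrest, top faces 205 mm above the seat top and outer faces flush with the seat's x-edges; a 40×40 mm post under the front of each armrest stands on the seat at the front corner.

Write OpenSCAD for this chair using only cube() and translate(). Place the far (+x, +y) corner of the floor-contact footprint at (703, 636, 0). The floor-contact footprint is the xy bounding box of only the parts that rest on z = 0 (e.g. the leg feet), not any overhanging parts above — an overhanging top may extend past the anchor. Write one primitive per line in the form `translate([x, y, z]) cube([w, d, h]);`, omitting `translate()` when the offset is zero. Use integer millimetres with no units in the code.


translate([300, 169, 428]) cube([403, 467, 24]);
translate([300, 169, 0]) cube([37, 37, 428]);
translate([666, 169, 0]) cube([37, 37, 428]);
translate([300, 599, 0]) cube([37, 37, 428]);
translate([666, 599, 0]) cube([37, 37, 428]);
translate([300, 608, 452]) cube([403, 28, 456]);
translate([300, 169, 617]) cube([40, 439, 40]);
translate([663, 169, 617]) cube([40, 439, 40]);
translate([300, 169, 452]) cube([40, 40, 165]);
translate([663, 169, 452]) cube([40, 40, 165]);


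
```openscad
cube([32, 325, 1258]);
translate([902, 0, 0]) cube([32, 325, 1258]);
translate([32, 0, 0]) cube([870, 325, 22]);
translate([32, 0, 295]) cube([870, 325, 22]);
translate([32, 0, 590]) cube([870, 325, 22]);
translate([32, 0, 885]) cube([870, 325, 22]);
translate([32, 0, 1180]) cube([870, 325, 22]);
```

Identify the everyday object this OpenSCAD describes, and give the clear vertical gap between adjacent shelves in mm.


A bookshelf. The clear shelf gap is 273 mm.

Two tall side panels with 5 horizontal boards between them — a bookshelf. The first two shelf undersides are at z = 0 and z = 295; with shelf thickness 22, the clear gap is 295 − 0 − 22 = 273 mm.


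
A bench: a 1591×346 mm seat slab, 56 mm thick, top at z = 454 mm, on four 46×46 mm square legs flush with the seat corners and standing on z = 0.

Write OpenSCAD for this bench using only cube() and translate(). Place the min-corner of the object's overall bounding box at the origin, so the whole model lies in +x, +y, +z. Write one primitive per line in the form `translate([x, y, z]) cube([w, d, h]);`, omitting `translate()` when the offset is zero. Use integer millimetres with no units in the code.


// leg_h = 454 − 56 = 398
translate([0, 0, 398]) cube([1591, 346, 56]);
cube([46, 46, 398]);
translate([0, 300, 0]) cube([46, 46, 398]);
translate([1545, 0, 0]) cube([46, 46, 398]);
translate([1545, 300, 0]) cube([46, 46, 398]);


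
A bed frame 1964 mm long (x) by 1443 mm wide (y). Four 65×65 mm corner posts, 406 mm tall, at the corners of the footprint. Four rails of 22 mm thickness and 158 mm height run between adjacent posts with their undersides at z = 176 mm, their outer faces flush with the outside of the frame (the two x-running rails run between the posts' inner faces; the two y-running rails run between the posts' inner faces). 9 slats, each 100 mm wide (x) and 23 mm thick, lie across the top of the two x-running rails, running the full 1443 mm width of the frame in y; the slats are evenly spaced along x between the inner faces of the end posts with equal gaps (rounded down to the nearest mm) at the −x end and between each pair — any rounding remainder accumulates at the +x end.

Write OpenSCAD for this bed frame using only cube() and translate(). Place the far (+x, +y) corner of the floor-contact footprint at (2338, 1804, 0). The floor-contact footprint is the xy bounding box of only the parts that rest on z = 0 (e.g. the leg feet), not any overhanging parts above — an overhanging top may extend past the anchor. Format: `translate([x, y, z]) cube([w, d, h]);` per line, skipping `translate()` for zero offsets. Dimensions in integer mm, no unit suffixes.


// slat z = rail_z + rail_h = 176 + 158 = 334
// slat gap = ⌊(1834 − 9·100) / 10⌋ = 93
translate([374, 361, 0]) cube([65, 65, 406]);
translate([374, 1739, 0]) cube([65, 65, 406]);
translate([2273, 361, 0]) cube([65, 65, 406]);
translate([2273, 1739, 0]) cube([65, 65, 406]);
translate([439, 361, 176]) cube([1834, 22, 158]);
translate([439, 1782, 176]) cube([1834, 22, 158]);
translate([374, 426, 176]) cube([22, 1313, 158]);
translate([2316, 426, 176]) cube([22, 1313, 158]);
translate([532, 361, 334]) cube([100, 1443, 23]);
translate([725, 361, 334]) cube([100, 1443, 23]);
translate([918, 361, 334]) cube([100, 1443, 23]);
translate([1111, 361, 334]) cube([100, 1443, 23]);
translate([1304, 361, 334]) cube([100, 1443, 23]);
translate([1497, 361, 334]) cube([100, 1443, 23]);
translate([1690, 361, 334]) cube([100, 1443, 23]);
translate([1883, 361, 334]) cube([100, 1443, 23]);
translate([2076, 361, 334]) cube([100, 1443, 23]);


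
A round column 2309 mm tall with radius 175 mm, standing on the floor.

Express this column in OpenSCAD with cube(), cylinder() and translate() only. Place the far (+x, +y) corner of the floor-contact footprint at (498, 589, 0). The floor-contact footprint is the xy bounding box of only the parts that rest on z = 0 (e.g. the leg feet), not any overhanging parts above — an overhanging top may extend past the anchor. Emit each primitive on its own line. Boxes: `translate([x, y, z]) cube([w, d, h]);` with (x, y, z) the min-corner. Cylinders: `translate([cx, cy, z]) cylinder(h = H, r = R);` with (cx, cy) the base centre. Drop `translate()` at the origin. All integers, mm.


translate([323, 414, 0]) cylinder(h = 2309, r = 175);


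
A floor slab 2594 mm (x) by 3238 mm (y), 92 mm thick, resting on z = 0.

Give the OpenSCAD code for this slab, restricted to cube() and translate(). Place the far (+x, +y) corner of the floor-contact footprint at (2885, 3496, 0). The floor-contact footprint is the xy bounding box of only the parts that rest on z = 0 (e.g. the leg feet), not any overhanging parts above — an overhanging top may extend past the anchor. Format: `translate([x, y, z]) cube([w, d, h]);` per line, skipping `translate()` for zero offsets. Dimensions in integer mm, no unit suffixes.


translate([291, 258, 0]) cube([2594, 3238, 92]);


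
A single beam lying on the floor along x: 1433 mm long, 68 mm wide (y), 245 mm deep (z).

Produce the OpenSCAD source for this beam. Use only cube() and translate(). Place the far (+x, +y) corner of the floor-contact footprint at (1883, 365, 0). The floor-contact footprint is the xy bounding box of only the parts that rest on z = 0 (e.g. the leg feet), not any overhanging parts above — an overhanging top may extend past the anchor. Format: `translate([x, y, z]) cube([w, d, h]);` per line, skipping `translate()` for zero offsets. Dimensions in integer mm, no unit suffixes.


translate([450, 297, 0]) cube([1433, 68, 245]);


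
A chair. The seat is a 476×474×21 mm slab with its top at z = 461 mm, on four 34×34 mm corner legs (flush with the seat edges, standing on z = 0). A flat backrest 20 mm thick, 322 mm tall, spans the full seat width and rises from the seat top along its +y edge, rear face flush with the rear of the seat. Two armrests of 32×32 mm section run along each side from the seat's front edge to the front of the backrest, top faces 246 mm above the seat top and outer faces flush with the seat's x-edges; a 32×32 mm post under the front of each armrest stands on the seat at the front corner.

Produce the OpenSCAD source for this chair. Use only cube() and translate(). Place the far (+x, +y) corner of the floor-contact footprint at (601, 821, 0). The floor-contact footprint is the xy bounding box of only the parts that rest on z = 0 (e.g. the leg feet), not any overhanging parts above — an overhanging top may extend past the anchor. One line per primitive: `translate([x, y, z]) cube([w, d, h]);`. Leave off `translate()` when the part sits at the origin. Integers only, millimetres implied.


translate([125, 347, 440]) cube([476, 474, 21]);
translate([125, 347, 0]) cube([34, 34, 440]);
translate([567, 347, 0]) cube([34, 34, 440]);
translate([125, 787, 0]) cube([34, 34, 440]);
translate([567, 787, 0]) cube([34, 34, 440]);
translate([125, 801, 461]) cube([476, 20, 322]);
translate([125, 347, 675]) cube([32, 454, 32]);
translate([569, 347, 675]) cube([32, 454, 32]);
translate([125, 347, 461]) cube([32, 32, 214]);
translate([569, 347, 461]) cube([32, 32, 214]);


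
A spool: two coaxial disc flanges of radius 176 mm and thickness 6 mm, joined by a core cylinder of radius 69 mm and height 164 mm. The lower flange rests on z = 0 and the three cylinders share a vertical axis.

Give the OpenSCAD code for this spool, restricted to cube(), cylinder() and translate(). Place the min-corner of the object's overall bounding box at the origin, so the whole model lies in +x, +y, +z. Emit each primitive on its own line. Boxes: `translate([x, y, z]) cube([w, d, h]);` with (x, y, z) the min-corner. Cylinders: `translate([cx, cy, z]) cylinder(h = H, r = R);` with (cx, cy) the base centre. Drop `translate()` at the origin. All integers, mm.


translate([176, 176, 0]) cylinder(h = 6, r = 176);
translate([176, 176, 6]) cylinder(h = 164, r = 69);
translate([176, 176, 170]) cylinder(h = 6, r = 176);


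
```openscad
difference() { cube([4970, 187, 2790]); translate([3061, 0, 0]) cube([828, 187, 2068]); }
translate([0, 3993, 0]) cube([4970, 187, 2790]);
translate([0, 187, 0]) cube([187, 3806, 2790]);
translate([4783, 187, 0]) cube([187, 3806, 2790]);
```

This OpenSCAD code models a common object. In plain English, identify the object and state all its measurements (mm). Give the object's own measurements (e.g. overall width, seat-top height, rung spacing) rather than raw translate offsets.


A single room: four walls, each 2790 mm tall and 187 mm thick, enclosing an outside footprint 4970×4180 mm (x × y), no floor or roof. The front and back walls (−y and +y sides) run the full x-width; the side walls fit between their inner faces. A door opening 828 mm wide and 2068 mm tall is cut through the front wall from the floor up, its −x edge 3061 mm from the wall's −x end.


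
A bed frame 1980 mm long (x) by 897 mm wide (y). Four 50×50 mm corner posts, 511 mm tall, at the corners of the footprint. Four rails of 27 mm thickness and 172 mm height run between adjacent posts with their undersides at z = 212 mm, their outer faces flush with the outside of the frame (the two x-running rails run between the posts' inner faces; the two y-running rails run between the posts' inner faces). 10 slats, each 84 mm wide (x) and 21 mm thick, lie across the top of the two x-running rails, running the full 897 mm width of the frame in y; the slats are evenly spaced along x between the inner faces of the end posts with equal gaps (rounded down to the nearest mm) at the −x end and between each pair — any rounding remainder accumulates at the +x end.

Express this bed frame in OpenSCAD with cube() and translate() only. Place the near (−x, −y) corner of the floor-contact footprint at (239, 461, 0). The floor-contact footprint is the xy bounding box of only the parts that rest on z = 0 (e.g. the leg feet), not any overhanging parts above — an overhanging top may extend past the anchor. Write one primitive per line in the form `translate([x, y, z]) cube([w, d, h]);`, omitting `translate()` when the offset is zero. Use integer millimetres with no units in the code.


translate([239, 461, 0]) cube([50, 50, 511]);
translate([239, 1308, 0]) cube([50, 50, 511]);
translate([2169, 461, 0]) cube([50, 50, 511]);
translate([2169, 1308, 0]) cube([50, 50, 511]);
translate([289, 461, 212]) cube([1880, 27, 172]);
translate([289, 1331, 212]) cube([1880, 27, 172]);
translate([239, 511, 212]) cube([27, 797, 172]);
translate([2192, 511, 212]) cube([27, 797, 172]);
translate([383, 461, 384]) cube([84, 897, 21]);
translate([561, 461, 384]) cube([84, 897, 21]);
translate([739, 461, 384]) cube([84, 897, 21]);
translate([917, 461, 384]) cube([84, 897, 21]);
translate([1095, 461, 384]) cube([84, 897, 21]);
translate([1273, 461, 384]) cube([84, 897, 21]);
translate([1451, 461, 384]) cube([84, 897, 21]);
translate([1629, 461, 384]) cube([84, 897, 21]);
translate([1807, 461, 384]) cube([84, 897, 21]);
translate([1985, 461, 384]) cube([84, 897, 21]);


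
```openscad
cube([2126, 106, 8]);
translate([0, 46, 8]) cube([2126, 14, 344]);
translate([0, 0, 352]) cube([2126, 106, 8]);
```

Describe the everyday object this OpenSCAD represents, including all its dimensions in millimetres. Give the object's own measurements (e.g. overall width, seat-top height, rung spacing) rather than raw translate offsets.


An I-beam lying along x, 2126 mm long. Overall section height 360 mm. Two flanges 106 mm wide (y) and 8 mm thick, one on the floor and one at the top; a web 14 mm thick runs between them, centred on the flange width.


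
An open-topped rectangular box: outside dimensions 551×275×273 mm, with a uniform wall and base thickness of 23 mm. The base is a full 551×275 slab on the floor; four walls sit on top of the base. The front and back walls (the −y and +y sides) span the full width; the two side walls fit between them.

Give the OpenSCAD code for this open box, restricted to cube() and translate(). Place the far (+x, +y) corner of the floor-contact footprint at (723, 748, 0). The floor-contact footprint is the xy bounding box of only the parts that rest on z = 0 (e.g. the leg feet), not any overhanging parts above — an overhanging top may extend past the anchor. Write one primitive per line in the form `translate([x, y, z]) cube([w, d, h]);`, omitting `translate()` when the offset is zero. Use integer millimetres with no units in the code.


translate([172, 473, 0]) cube([551, 275, 23]);
translate([172, 473, 23]) cube([551, 23, 250]);
translate([172, 725, 23]) cube([551, 23, 250]);
translate([172, 496, 23]) cube([23, 229, 250]);
translate([700, 496, 23]) cube([23, 229, 250]);
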